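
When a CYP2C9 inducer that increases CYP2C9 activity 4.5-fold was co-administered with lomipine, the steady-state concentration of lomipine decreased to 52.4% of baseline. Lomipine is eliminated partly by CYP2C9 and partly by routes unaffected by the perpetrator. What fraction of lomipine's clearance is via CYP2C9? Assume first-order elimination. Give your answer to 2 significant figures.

0.26

CL'/CL = 1 / 0.524 = 1.908
4.5·fm + (1 − fm) = 1.908
fm = (1.908 − 1) / (4.5 − 1) = 0.26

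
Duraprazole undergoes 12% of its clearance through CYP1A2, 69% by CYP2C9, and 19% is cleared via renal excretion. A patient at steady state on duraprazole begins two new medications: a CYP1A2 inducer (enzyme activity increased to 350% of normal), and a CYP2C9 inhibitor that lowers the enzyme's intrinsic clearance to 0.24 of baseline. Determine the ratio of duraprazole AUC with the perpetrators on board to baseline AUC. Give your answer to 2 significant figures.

1.3

The CYP1A2 pathway (12% of clearance) is boosted to 3.5× activity: 0.12 × 3.5 = 0.42.
The CYP2C9 pathway (69% of clearance) falls to 0.24× activity: 0.69 × 0.24 = 0.1656.
Non-CYP routes (19%) are unchanged.
Relative clearance = 0.42 + 0.1656 + 0.19 = 0.7756.
Because AUC varies inversely with clearance, the combined effect is 1 / 0.7756 = 1.3.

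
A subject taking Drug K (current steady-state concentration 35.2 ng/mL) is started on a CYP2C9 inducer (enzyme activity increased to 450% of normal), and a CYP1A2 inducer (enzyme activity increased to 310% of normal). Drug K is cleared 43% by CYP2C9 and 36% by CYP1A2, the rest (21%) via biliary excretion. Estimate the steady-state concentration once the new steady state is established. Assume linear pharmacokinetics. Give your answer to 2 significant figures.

11 ng/mL

The CYP2C9 pathway (43% of clearance) increases to 4.5× activity: 0.43 × 4.5 = 1.935.
The CYP1A2 pathway (36% of clearance) increases to 3.1× activity: 0.36 × 3.1 = 1.116.
The remaining 21% of clearance is unaffected.
Relative clearance = 1.935 + 1.116 + 0.21 = 3.261.
Steady-state concentration ∝ 1/CL: new value = 35.2 / 3.261 = 11 ng/mL.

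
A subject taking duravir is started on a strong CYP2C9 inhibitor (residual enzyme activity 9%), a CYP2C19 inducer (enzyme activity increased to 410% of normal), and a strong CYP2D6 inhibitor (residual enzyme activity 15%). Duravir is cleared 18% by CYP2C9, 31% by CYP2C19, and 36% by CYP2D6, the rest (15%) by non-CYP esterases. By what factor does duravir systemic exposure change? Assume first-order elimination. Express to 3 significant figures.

0.671

CYP2C9: 0.18 × 0.09 = 0.0162
CYP2C19: 0.31 × 4.1 = 1.271
CYP2D6: 0.36 × 0.15 = 0.054
Other: 0.15 (unchanged)
Relative clearance = 0.0162 + 1.271 + 0.054 + 0.15 = 1.4912.
Net systemic exposure ratio = 1 / 1.4912 = 0.671.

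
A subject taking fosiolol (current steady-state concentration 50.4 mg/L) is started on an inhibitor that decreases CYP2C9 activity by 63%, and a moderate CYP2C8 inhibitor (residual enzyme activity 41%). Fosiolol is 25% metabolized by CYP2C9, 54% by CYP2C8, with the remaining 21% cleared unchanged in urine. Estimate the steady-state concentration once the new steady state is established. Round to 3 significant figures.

CYP2C9: 0.25 × 0.37 = 0.0925
CYP2C8: 0.54 × 0.41 = 0.2214
Other: 0.21 (unchanged)
Relative clearance = 0.0925 + 0.2214 + 0.21 = 0.5239.
Steady-state concentration ∝ 1/CL: new value = 50.4 / 0.5239 = 96.2 mg/L.

96.2 mg/L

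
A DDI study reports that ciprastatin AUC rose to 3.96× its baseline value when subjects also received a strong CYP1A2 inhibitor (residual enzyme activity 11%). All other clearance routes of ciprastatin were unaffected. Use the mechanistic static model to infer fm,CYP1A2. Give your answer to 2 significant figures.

0.84

Let x = fm,CYP1A2. Because AUC ∝ 1/CL, relative clearance fell to 1/3.96 = 0.2525.
Only the CYP1A2 route changed, so 0.2525 = x·0.11 + (1 − x), giving x = 0.84.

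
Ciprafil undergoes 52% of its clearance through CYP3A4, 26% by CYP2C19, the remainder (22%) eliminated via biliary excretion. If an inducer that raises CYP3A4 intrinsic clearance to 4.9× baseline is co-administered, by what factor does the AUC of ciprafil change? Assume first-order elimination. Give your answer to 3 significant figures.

0.330

The CYP3A4 pathway (52% of clearance) increases to 4.9× activity: 0.52 × 4.9 = 2.548.
CYP2C19 (26%) and the residual 22% are unaffected.
CL_new/CL_old = 2.548 + 0.26 + 0.22 = 3.028.
AUC is inversely proportional to clearance, so the fold-change is 1 / 3.028 = 0.330.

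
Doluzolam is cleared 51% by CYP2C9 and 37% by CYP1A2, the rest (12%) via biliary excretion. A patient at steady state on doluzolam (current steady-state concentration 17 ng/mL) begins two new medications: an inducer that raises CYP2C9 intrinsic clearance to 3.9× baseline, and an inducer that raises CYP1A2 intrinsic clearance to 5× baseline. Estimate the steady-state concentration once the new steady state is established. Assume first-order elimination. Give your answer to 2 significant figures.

CYP2C9: 0.51 × 3.9 = 1.989
CYP1A2: 0.37 × 5 = 1.85
Other: 0.12 (unchanged)
CL_new/CL_old = 1.989 + 1.85 + 0.12 = 3.959.
Dividing the baseline by the relative clearance: 17 / 3.959 = 4.3 ng/mL.

4.3 ng/mL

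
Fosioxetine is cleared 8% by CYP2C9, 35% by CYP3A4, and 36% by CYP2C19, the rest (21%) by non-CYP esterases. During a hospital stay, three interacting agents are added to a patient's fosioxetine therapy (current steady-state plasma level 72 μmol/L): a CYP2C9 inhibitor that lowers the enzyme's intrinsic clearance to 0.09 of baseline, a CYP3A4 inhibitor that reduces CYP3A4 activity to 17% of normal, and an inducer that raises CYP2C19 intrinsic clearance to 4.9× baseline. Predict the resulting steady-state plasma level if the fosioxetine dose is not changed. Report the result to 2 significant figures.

35 μmol/L

The CYP2C9 pathway (8% of clearance) drops to 0.09× activity: 0.08 × 0.09 = 0.0072.
The CYP3A4 pathway (35% of clearance) is reduced to 0.17× activity: 0.35 × 0.17 = 0.0595.
The CYP2C19 pathway (36% of clearance) increases to 4.9× activity: 0.36 × 4.9 = 1.764.
Non-CYP routes (21%) are unchanged.
New clearance relative to baseline: 0.0072 + 0.0595 + 1.764 + 0.21 = 2.0407.
Dividing the baseline by the relative clearance: 72 / 2.0407 = 35 μmol/L.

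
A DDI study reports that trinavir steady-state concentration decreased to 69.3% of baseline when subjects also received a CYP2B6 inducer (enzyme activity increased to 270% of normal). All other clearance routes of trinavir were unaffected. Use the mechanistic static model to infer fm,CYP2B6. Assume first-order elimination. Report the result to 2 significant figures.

Let fm be the CYP2B6 fraction. New clearance relative to baseline = fm × 2.7 + (1 − fm).
Steady-state concentration ratio = 1 / (new CL fraction), so new CL fraction = 1 / 0.693 = 1.443.
fm × 2.7 + 1 − fm = 1.443  ⇒  fm × (2.7 − 1) = 0.443  ⇒  fm = 0.26.

0.26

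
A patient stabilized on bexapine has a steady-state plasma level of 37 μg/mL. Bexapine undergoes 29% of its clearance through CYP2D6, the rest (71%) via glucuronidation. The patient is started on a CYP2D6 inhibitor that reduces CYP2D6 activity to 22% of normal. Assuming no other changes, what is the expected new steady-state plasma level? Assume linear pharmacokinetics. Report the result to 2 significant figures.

48 μg/mL

The CYP2D6 pathway (29% of clearance) falls to 0.22× activity: 0.29 × 0.22 = 0.0638.
The remaining 71% of clearance is unaffected.
Relative clearance = 0.0638 + 0.71 = 0.7738.
Steady-state plasma level ∝ 1/CL, so new value = 37 / 0.7738 = 48 μg/mL.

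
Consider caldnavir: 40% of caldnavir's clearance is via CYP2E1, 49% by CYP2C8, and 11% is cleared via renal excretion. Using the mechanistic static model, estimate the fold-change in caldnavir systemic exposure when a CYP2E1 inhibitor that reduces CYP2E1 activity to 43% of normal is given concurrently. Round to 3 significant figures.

The CYP2E1 pathway (40% of clearance) drops to 0.43× activity: 0.4 × 0.43 = 0.172.
CYP2C8 (49%) and the residual 11% are unaffected.
CL_new/CL_old = 0.172 + 0.49 + 0.11 = 0.772.
Systemic exposure ratio = CL_old/CL_new = 1 / 0.772 = 1.30.

1.30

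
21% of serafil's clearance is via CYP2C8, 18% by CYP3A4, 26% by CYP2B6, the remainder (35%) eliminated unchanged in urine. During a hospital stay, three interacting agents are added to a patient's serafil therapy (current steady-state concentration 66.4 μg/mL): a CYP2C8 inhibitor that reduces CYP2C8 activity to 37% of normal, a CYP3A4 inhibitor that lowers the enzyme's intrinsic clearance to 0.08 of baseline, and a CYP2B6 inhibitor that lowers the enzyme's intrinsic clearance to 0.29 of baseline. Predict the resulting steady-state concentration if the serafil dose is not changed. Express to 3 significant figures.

The CYP2C8 pathway (21% of clearance) is reduced to 0.37× activity: 0.21 × 0.37 = 0.0777.
The CYP3A4 pathway (18% of clearance) drops to 0.08× activity: 0.18 × 0.08 = 0.0144.
The CYP2B6 pathway (26% of clearance) is reduced to 0.29× activity: 0.26 × 0.29 = 0.0754.
Non-CYP routes (35%) are unchanged.
CL_new/CL_old = 0.0777 + 0.0144 + 0.0754 + 0.35 = 0.5175.
New steady-state concentration = 66.4 / 0.5175 = 128 μg/mL (concentration scales inversely with clearance).

128 μg/mL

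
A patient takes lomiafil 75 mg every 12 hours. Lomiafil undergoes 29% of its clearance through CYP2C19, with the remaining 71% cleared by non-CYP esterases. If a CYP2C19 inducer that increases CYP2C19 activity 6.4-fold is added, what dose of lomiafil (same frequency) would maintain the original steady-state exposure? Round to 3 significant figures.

The CYP2C19 pathway (29% of clearance) is boosted to 6.4× activity: 0.29 × 6.4 = 1.856.
Non-CYP routes (71%) are unchanged.
Relative clearance = 1.856 + 0.71 = 2.566.
Exposure is unchanged when dose changes in proportion to clearance. New dose = 75 mg × 2.566 = 192 mg.

192 mg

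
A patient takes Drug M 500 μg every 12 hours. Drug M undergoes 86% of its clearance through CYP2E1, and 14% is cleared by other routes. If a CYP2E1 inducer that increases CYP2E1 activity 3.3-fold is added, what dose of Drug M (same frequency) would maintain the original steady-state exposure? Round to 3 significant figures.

The CYP2E1 pathway (86% of clearance) increases to 3.3× activity: 0.86 × 3.3 = 2.838.
The remaining 14% of clearance is unaffected.
CL_new/CL_old = 2.838 + 0.14 = 2.978.
Exposure is unchanged when dose changes in proportion to clearance. New dose = 500 μg × 2.978 = 1.49 × 10³ μg.

1.49 × 10³ μg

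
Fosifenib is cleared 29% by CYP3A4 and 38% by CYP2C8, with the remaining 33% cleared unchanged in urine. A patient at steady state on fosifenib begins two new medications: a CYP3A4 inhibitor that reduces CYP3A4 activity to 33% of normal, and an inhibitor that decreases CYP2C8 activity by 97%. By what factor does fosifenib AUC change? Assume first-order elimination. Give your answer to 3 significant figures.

CYP3A4: 0.29 × 0.33 = 0.0957
CYP2C8: 0.38 × 0.03 = 0.0114
Other: 0.33 (unchanged)
CL_new/CL_old = 0.0957 + 0.0114 + 0.33 = 0.4371.
Net AUC ratio = 1 / 0.4371 = 2.29.

2.29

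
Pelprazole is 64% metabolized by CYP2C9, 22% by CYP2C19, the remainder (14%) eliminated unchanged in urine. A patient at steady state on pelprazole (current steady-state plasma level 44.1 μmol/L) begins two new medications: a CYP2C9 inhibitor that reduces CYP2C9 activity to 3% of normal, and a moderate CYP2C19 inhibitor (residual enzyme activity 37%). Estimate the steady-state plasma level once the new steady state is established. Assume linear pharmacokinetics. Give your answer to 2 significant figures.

The CYP2C9 pathway (64% of clearance) falls to 0.03× activity: 0.64 × 0.03 = 0.0192.
The CYP2C19 pathway (22% of clearance) drops to 0.37× activity: 0.22 × 0.37 = 0.0814.
The remaining 14% of clearance is unaffected.
CL_new/CL_old = 0.0192 + 0.0814 + 0.14 = 0.2406.
Steady-state plasma level ∝ 1/CL: new value = 44.1 / 0.2406 = 1.8 × 10² μmol/L.

1.8 × 10² μmol/L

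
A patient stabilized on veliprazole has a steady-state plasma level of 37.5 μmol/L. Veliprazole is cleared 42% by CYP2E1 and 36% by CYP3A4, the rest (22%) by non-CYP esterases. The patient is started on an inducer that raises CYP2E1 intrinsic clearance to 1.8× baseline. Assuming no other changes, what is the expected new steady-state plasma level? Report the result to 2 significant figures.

CYP2E1: 0.42 × 1.8 = 0.756
CYP3A4: 0.36 (unchanged)
Other: 0.22 (unchanged)
Relative clearance = 0.756 + 0.36 + 0.22 = 1.336.
With dosing unchanged, steady-state plasma level scales as 1/CL: 37.5 / 1.336 = 28 μmol/L.

28 μmol/L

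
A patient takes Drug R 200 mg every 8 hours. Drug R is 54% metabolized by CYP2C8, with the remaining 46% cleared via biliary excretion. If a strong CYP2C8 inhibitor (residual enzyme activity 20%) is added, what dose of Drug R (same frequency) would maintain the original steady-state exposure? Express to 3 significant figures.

114 mg

The CYP2C8 pathway (54% of clearance) is reduced to 0.2× activity: 0.54 × 0.2 = 0.108.
Non-CYP routes (46%) are unchanged.
Relative clearance = 0.108 + 0.46 = 0.568.
Exposure is unchanged when dose changes in proportion to clearance. New dose = 200 mg × 0.568 = 114 mg.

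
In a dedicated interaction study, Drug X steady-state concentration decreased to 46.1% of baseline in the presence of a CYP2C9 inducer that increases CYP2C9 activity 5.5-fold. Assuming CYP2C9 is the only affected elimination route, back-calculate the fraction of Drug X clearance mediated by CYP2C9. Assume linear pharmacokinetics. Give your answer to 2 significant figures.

0.26

Let x = fm,CYP2C9. Because steady-state concentration ∝ 1/CL, relative clearance rose to 1/0.461 = 2.169.
Only the CYP2C9 route changed, so 2.169 = x·5.5 + (1 − x), giving x = 0.26.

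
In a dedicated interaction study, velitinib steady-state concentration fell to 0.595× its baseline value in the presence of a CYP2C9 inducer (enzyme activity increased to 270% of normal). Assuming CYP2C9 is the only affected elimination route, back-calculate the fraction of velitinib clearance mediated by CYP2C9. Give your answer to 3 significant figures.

0.400

Call the CYP2C9 fraction fm. After the interaction, CL_new/CL_old = fm × 2.7 + (1 − fm).
Steady-state concentration ratio = 1 / (new CL fraction), so new CL fraction = 1 / 0.595 = 1.681.
fm × 2.7 + 1 − fm = 1.681  ⇒  fm × (2.7 − 1) = 0.6807  ⇒  fm = 0.400.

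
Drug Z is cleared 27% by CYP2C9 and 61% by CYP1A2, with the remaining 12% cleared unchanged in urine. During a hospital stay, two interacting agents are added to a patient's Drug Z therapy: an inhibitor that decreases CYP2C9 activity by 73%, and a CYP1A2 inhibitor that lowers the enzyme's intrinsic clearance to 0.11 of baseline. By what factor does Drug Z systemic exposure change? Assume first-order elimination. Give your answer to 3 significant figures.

The CYP2C9 pathway (27% of clearance) drops to 0.27× activity: 0.27 × 0.27 = 0.0729.
The CYP1A2 pathway (61% of clearance) falls to 0.11× activity: 0.61 × 0.11 = 0.0671.
The remaining 12% of clearance is unaffected.
New clearance relative to baseline: 0.0729 + 0.0671 + 0.12 = 0.26.
Net systemic exposure ratio = 1 / 0.26 = 3.85.

3.85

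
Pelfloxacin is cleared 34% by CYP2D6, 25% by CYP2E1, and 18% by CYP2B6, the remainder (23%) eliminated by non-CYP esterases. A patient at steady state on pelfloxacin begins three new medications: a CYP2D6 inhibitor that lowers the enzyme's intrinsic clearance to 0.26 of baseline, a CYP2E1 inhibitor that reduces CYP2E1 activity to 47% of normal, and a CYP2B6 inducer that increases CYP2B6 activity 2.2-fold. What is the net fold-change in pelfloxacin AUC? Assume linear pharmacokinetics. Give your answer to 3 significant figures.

The CYP2D6 pathway (34% of clearance) drops to 0.26× activity: 0.34 × 0.26 = 0.0884.
The CYP2E1 pathway (25% of clearance) drops to 0.47× activity: 0.25 × 0.47 = 0.1175.
The CYP2B6 pathway (18% of clearance) rises to 2.2× activity: 0.18 × 2.2 = 0.396.
The remaining 23% of clearance is unaffected.
New clearance relative to baseline: 0.0884 + 0.1175 + 0.396 + 0.23 = 0.8319.
Net AUC ratio = 1 / 0.8319 = 1.20.

1.20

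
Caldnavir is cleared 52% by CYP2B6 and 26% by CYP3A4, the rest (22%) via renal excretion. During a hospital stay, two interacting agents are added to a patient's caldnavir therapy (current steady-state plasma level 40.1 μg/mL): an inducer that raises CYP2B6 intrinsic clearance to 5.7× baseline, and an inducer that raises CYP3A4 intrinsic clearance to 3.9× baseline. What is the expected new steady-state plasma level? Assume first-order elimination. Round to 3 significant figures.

The CYP2B6 pathway (52% of clearance) is boosted to 5.7× activity: 0.52 × 5.7 = 2.964.
The CYP3A4 pathway (26% of clearance) is boosted to 3.9× activity: 0.26 × 3.9 = 1.014.
Non-CYP routes (22%) are unchanged.
Relative clearance = 2.964 + 1.014 + 0.22 = 4.198.
New steady-state plasma level = 40.1 / 4.198 = 9.55 μg/mL (concentration scales inversely with clearance).

9.55 μg/mL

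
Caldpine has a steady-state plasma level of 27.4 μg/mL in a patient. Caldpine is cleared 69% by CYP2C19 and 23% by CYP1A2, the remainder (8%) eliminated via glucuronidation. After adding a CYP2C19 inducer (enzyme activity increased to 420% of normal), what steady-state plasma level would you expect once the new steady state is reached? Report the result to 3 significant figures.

The CYP2C19 pathway (69% of clearance) increases to 4.2× activity: 0.69 × 4.2 = 2.898.
CYP1A2 (23%) and the residual 8% are unaffected.
CL_new/CL_old = 2.898 + 0.23 + 0.08 = 3.208.
New steady-state plasma level = baseline ÷ relative clearance = 27.4 / 3.208 = 8.54 μg/mL.

8.54 μg/mL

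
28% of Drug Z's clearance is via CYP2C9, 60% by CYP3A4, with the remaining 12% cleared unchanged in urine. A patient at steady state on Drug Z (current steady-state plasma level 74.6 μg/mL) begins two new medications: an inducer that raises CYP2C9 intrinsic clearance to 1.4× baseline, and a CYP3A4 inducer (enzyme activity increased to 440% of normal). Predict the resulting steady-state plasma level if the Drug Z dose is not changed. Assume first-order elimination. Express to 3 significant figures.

23.7 μg/mL

The CYP2C9 pathway (28% of clearance) is boosted to 1.4× activity: 0.28 × 1.4 = 0.392.
The CYP3A4 pathway (60% of clearance) increases to 4.4× activity: 0.6 × 4.4 = 2.64.
The remaining 12% of clearance is unaffected.
CL_new/CL_old = 0.392 + 2.64 + 0.12 = 3.152.
New steady-state plasma level = 74.6 / 3.152 = 23.7 μg/mL (concentration scales inversely with clearance).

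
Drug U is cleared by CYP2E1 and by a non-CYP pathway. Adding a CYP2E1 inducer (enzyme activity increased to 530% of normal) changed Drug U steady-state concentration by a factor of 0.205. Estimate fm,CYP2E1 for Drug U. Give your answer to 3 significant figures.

Let x = fm,CYP2E1. Because steady-state concentration ∝ 1/CL, relative clearance rose to 1/0.205 = 4.878.
Setting x·5.3 + (1 − x) = 4.878 and solving: x = (4.878 − 1)/(5.3 − 1) = 0.902.

0.902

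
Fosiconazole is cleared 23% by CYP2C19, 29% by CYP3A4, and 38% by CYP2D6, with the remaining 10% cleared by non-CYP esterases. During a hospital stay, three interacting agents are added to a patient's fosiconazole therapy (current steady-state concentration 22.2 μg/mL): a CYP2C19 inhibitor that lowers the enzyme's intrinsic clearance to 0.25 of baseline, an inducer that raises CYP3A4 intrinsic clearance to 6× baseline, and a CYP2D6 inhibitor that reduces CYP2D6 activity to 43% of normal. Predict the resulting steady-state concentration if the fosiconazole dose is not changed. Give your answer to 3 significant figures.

10.8 μg/mL

CYP2C19: 0.23 × 0.25 = 0.0575
CYP3A4: 0.29 × 6 = 1.74
CYP2D6: 0.38 × 0.43 = 0.1634
Other: 0.1 (unchanged)
CL_new/CL_old = 0.0575 + 1.74 + 0.1634 + 0.1 = 2.0609.
Dividing the baseline by the relative clearance: 22.2 / 2.0609 = 10.8 μg/mL.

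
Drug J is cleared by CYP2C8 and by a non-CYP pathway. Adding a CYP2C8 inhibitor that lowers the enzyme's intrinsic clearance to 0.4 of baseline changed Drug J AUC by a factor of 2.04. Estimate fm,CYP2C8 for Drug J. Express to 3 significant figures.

CL'/CL = 1 / 2.04 = 0.4902
0.4·fm + (1 − fm) = 0.4902
fm = (0.4902 − 1) / (0.4 − 1) = 0.850

0.850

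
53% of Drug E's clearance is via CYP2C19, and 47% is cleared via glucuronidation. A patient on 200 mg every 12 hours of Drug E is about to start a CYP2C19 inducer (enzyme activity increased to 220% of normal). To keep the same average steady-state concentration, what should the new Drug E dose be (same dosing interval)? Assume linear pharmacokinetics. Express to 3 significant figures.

The CYP2C19 pathway (53% of clearance) rises to 2.2× activity: 0.53 × 2.2 = 1.166.
The remaining 47% of clearance is unaffected.
Relative clearance = 1.166 + 0.47 = 1.636.
To maintain the same steady-state level, dose must scale with clearance: new dose = 200 × 1.636 = 327 mg.

327 mg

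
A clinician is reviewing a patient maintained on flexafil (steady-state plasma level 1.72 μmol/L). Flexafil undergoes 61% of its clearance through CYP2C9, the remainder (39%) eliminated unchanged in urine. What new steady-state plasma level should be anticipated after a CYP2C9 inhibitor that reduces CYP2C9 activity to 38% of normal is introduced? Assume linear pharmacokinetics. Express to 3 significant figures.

The CYP2C9 pathway (61% of clearance) drops to 0.38× activity: 0.61 × 0.38 = 0.2318.
Non-CYP routes (39%) are unchanged.
Relative clearance = 0.2318 + 0.39 = 0.6218.
With dosing unchanged, steady-state plasma level scales as 1/CL: 1.72 / 0.6218 = 2.77 μmol/L.

2.77 μmol/L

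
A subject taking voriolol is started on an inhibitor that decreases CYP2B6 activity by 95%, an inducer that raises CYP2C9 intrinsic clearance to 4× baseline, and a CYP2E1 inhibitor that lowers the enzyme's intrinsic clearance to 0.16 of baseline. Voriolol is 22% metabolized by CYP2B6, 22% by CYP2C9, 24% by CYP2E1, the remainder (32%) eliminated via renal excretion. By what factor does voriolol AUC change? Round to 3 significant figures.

CYP2B6: 0.22 × 0.05 = 0.011
CYP2C9: 0.22 × 4 = 0.88
CYP2E1: 0.24 × 0.16 = 0.0384
Other: 0.32 (unchanged)
CL_new/CL_old = 0.011 + 0.88 + 0.0384 + 0.32 = 1.2494.
Because AUC varies inversely with clearance, the combined effect is 1 / 1.2494 = 0.800.

0.800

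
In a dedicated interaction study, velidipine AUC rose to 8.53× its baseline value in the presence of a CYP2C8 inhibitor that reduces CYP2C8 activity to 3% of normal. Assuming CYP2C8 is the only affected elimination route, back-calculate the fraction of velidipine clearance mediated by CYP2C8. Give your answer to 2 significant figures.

Write x for the fraction cleared via CYP2C8. The observed AUC change means clearance fell to 1/8.53 = 0.1172 of baseline.
Setting x·0.03 + (1 − x) = 0.1172 and solving: x = (0.1172 − 1)/(0.03 − 1) = 0.91.

0.91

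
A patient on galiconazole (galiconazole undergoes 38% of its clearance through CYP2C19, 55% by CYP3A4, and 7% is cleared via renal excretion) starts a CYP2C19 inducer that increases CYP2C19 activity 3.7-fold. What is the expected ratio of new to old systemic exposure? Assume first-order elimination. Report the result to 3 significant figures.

CYP2C19: 0.38 × 3.7 = 1.406
CYP3A4: 0.55 (unchanged)
Other: 0.07 (unchanged)
Relative clearance = 1.406 + 0.55 + 0.07 = 2.026.
Systemic exposure ratio = CL_old/CL_new = 1 / 2.026 = 0.494.

0.494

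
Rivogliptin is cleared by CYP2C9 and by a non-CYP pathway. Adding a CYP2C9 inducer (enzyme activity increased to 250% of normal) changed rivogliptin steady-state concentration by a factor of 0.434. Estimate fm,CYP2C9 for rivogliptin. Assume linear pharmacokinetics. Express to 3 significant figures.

Call the CYP2C9 fraction fm. After the interaction, CL_new/CL_old = fm × 2.5 + (1 − fm).
Steady-state concentration ratio = 1 / (new CL fraction), so new CL fraction = 1 / 0.434 = 2.304.
fm × 2.5 + 1 − fm = 2.304  ⇒  fm × (2.5 − 1) = 1.304  ⇒  fm = 0.869.

0.869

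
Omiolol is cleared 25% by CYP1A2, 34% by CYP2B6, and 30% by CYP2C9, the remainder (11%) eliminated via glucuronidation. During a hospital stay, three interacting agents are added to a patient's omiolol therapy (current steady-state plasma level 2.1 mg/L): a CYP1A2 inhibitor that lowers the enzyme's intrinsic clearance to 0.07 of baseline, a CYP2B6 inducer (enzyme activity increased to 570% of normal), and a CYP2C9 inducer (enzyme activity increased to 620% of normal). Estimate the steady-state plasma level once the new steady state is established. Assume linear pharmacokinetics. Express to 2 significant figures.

0.53 mg/L

The CYP1A2 pathway (25% of clearance) is reduced to 0.07× activity: 0.25 × 0.07 = 0.0175.
The CYP2B6 pathway (34% of clearance) is boosted to 5.7× activity: 0.34 × 5.7 = 1.938.
The CYP2C9 pathway (30% of clearance) rises to 6.2× activity: 0.3 × 6.2 = 1.86.
Non-CYP routes (11%) are unchanged.
Relative clearance = 0.0175 + 1.938 + 1.86 + 0.11 = 3.9255.
Steady-state plasma level ∝ 1/CL: new value = 2.1 / 3.9255 = 0.53 mg/L.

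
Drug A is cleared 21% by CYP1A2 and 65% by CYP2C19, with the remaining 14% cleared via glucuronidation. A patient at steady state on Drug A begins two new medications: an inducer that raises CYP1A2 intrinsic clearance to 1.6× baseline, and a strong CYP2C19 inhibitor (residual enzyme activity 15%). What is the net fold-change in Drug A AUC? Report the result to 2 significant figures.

1.7

The CYP1A2 pathway (21% of clearance) increases to 1.6× activity: 0.21 × 1.6 = 0.336.
The CYP2C19 pathway (65% of clearance) is reduced to 0.15× activity: 0.65 × 0.15 = 0.0975.
Non-CYP routes (14%) are unchanged.
CL_new/CL_old = 0.336 + 0.0975 + 0.14 = 0.5735.
AUC ∝ 1/CL: fold-change = 1 / 0.5735 = 1.7.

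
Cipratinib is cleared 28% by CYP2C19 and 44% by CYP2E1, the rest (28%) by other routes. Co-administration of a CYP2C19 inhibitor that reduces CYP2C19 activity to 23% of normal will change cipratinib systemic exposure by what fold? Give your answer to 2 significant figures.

1.3

The CYP2C19 pathway (28% of clearance) drops to 0.23× activity: 0.28 × 0.23 = 0.0644.
CYP2E1 (44%) and the residual 28% are unaffected.
New clearance relative to baseline: 0.0644 + 0.44 + 0.28 = 0.7844.
Systemic exposure is inversely proportional to clearance, so the fold-change is 1 / 0.7844 = 1.3.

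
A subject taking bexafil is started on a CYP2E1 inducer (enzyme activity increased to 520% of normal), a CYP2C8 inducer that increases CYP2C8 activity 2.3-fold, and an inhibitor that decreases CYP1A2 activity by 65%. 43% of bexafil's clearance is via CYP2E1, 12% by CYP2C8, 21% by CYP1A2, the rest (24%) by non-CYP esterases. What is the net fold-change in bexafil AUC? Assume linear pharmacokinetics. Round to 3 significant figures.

CYP2E1: 0.43 × 5.2 = 2.236
CYP2C8: 0.12 × 2.3 = 0.276
CYP1A2: 0.21 × 0.35 = 0.0735
Other: 0.24 (unchanged)
Relative clearance = 2.236 + 0.276 + 0.0735 + 0.24 = 2.8255.
Because AUC varies inversely with clearance, the combined effect is 1 / 2.8255 = 0.354.

0.354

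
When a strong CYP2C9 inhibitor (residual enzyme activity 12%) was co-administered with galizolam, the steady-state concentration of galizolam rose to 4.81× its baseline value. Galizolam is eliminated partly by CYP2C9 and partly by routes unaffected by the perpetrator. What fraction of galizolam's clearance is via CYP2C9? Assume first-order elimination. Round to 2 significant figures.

Let x = fm,CYP2C9. Because steady-state concentration ∝ 1/CL, relative clearance fell to 1/4.81 = 0.2079.
Setting x·0.12 + (1 − x) = 0.2079 and solving: x = (0.2079 − 1)/(0.12 − 1) = 0.90.

0.90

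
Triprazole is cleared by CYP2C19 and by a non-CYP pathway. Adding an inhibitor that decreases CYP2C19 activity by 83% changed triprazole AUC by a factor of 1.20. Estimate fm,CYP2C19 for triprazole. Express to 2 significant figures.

0.20

Let x = fm,CYP2C19. Because AUC ∝ 1/CL, relative clearance fell to 1/1.20 = 0.8333.
Only the CYP2C19 route changed, so 0.8333 = x·0.17 + (1 − x), giving x = 0.20.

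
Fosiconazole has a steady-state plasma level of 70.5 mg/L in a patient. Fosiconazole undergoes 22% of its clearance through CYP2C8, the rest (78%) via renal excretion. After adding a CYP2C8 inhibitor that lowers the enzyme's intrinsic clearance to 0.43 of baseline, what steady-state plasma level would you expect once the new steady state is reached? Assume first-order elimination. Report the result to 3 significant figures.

80.6 mg/L

CYP2C8: 0.22 × 0.43 = 0.0946
Other: 0.78 (unchanged)
CL_new/CL_old = 0.0946 + 0.78 = 0.8746.
New steady-state plasma level = baseline ÷ relative clearance = 70.5 / 0.8746 = 80.6 mg/L.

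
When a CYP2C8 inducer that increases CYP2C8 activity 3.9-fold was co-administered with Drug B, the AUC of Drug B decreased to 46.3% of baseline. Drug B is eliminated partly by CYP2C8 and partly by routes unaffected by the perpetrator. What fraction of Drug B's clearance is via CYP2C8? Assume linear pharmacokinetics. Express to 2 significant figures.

0.40

Let fm be the CYP2C8 fraction. New clearance relative to baseline = fm × 3.9 + (1 − fm).
AUC ratio = 1 / (new CL fraction), so new CL fraction = 1 / 0.463 = 2.16.
fm × 3.9 + 1 − fm = 2.16  ⇒  fm × (3.9 − 1) = 1.16  ⇒  fm = 0.40.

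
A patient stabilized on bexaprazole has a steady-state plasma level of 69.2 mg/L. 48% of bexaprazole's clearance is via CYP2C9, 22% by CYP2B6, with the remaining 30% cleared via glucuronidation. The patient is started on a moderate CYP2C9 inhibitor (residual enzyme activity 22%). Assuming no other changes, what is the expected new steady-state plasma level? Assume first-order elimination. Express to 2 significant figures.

The CYP2C9 pathway (48% of clearance) drops to 0.22× activity: 0.48 × 0.22 = 0.1056.
CYP2B6 (22%) and the residual 30% are unaffected.
CL_new/CL_old = 0.1056 + 0.22 + 0.3 = 0.6256.
New steady-state plasma level = baseline ÷ relative clearance = 69.2 / 0.6256 = 1.1 × 10² mg/L.

1.1 × 10² mg/L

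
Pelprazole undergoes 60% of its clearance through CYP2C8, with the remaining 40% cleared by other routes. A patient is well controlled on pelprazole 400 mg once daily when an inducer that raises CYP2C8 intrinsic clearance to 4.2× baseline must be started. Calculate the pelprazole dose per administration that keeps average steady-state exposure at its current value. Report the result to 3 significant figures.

1.17 × 10³ mg

CYP2C8: 0.6 × 4.2 = 2.52
Other: 0.4 (unchanged)
Relative clearance = 2.52 + 0.4 = 2.92.
Css,avg = (dose rate)/CL, so holding Css fixed requires dose ∝ CL: 400 × 2.92 = 1.17 × 10³ mg.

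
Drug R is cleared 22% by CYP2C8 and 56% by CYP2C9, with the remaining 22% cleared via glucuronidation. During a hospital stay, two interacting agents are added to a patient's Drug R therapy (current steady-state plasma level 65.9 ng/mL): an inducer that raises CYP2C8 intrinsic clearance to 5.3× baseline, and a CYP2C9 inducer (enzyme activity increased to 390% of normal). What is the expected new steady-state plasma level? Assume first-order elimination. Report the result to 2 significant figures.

18 ng/mL

CYP2C8: 0.22 × 5.3 = 1.166
CYP2C9: 0.56 × 3.9 = 2.184
Other: 0.22 (unchanged)
New clearance relative to baseline: 1.166 + 2.184 + 0.22 = 3.57.
Dividing the baseline by the relative clearance: 65.9 / 3.57 = 18 ng/mL.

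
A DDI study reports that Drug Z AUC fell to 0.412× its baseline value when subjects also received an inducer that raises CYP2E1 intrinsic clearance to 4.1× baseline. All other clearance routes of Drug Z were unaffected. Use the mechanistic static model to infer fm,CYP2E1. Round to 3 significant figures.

Call the CYP2E1 fraction fm. After the interaction, CL_new/CL_old = fm × 4.1 + (1 − fm).
AUC ratio = 1 / (new CL fraction), so new CL fraction = 1 / 0.412 = 2.427.
fm × 4.1 + 1 − fm = 2.427  ⇒  fm × (4.1 − 1) = 1.427  ⇒  fm = 0.460.

0.460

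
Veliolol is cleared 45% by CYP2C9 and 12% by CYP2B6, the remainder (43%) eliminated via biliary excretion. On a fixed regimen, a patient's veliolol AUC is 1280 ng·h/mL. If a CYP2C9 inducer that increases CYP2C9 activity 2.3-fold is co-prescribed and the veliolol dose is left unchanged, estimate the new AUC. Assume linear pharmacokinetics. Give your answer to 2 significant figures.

The CYP2C9 pathway (45% of clearance) rises to 2.3× activity: 0.45 × 2.3 = 1.035.
CYP2B6 (12%) and the residual 43% are unaffected.
New clearance relative to baseline: 1.035 + 0.12 + 0.43 = 1.585.
With dosing unchanged, AUC scales as 1/CL: 1280 / 1.585 = 8.1 × 10² ng·h/mL.

8.1 × 10² ng·h/mL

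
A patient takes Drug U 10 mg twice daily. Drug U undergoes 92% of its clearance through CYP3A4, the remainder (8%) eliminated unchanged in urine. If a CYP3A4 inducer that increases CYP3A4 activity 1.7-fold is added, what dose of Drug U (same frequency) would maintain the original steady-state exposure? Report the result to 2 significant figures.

The CYP3A4 pathway (92% of clearance) increases to 1.7× activity: 0.92 × 1.7 = 1.564.
The remaining 8% of clearance is unaffected.
New clearance relative to baseline: 1.564 + 0.08 = 1.644.
Css,avg = (dose rate)/CL, so holding Css fixed requires dose ∝ CL: 10 × 1.644 = 16 mg.

16 mg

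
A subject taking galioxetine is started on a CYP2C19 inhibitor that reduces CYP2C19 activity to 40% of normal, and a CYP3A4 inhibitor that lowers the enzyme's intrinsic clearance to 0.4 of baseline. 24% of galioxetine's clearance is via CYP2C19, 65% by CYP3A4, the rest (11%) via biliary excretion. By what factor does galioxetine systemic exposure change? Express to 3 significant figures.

The CYP2C19 pathway (24% of clearance) drops to 0.4× activity: 0.24 × 0.4 = 0.096.
The CYP3A4 pathway (65% of clearance) drops to 0.4× activity: 0.65 × 0.4 = 0.26.
Non-CYP routes (11%) are unchanged.
New clearance relative to baseline: 0.096 + 0.26 + 0.11 = 0.466.
Net systemic exposure ratio = 1 / 0.466 = 2.15.

2.15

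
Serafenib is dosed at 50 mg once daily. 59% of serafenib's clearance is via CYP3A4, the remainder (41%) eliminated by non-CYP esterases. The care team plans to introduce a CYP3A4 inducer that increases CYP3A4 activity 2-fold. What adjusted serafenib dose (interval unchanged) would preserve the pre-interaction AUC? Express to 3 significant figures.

The CYP3A4 pathway (59% of clearance) rises to 2× activity: 0.59 × 2 = 1.18.
The remaining 41% of clearance is unaffected.
Relative clearance = 1.18 + 0.41 = 1.59.
Css,avg = (dose rate)/CL, so holding Css fixed requires dose ∝ CL: 50 × 1.59 = 79.5 mg.

79.5 mg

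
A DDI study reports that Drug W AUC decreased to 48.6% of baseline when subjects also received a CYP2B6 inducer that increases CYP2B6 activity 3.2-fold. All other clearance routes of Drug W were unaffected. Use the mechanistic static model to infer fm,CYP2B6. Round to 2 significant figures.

Call the CYP2B6 fraction fm. After the interaction, CL_new/CL_old = fm × 3.2 + (1 − fm).
AUC ratio = 1 / (new CL fraction), so new CL fraction = 1 / 0.486 = 2.058.
fm × 3.2 + 1 − fm = 2.058  ⇒  fm × (3.2 − 1) = 1.058  ⇒  fm = 0.48.

0.48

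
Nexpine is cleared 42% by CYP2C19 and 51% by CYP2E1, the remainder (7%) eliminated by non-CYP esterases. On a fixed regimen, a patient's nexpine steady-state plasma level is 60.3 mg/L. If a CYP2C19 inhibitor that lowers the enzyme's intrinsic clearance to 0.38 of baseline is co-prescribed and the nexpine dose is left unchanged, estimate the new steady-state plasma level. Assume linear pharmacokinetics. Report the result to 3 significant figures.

81.5 mg/L

The CYP2C19 pathway (42% of clearance) drops to 0.38× activity: 0.42 × 0.38 = 0.1596.
CYP2E1 (51%) and the residual 7% are unaffected.
Relative clearance = 0.1596 + 0.51 + 0.07 = 0.7396.
Steady-state plasma level ∝ 1/CL, so new value = 60.3 / 0.7396 = 81.5 mg/L.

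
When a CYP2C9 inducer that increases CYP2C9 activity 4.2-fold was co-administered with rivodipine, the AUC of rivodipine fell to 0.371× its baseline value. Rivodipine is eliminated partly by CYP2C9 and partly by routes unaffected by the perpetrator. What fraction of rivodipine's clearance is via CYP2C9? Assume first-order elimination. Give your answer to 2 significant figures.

Call the CYP2C9 fraction fm. After the interaction, CL_new/CL_old = fm × 4.2 + (1 − fm).
AUC ratio = 1 / (new CL fraction), so new CL fraction = 1 / 0.371 = 2.695.
fm × 4.2 + 1 − fm = 2.695  ⇒  fm × (4.2 − 1) = 1.695  ⇒  fm = 0.53.

0.53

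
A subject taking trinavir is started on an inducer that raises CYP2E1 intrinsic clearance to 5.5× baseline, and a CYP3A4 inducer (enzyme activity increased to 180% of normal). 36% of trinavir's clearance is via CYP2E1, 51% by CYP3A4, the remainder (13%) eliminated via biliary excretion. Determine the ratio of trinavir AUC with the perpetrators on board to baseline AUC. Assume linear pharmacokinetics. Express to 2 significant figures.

The CYP2E1 pathway (36% of clearance) is boosted to 5.5× activity: 0.36 × 5.5 = 1.98.
The CYP3A4 pathway (51% of clearance) rises to 1.8× activity: 0.51 × 1.8 = 0.918.
The remaining 13% of clearance is unaffected.
CL_new/CL_old = 1.98 + 0.918 + 0.13 = 3.028.
Net AUC ratio = 1 / 3.028 = 0.33.

0.33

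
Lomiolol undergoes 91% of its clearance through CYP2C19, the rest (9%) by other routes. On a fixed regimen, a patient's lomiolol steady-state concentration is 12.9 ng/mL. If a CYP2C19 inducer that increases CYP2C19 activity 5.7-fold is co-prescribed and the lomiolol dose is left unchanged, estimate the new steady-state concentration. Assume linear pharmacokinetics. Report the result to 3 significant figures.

The CYP2C19 pathway (91% of clearance) is boosted to 5.7× activity: 0.91 × 5.7 = 5.187.
The remaining 9% of clearance is unaffected.
CL_new/CL_old = 5.187 + 0.09 = 5.277.
Steady-state concentration ∝ 1/CL, so new value = 12.9 / 5.277 = 2.44 ng/mL.

2.44 ng/mL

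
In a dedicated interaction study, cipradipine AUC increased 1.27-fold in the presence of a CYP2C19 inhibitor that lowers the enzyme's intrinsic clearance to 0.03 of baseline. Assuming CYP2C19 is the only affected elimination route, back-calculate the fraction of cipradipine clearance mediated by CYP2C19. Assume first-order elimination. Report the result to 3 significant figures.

0.219

CL'/CL = 1 / 1.27 = 0.7874
0.03·fm + (1 − fm) = 0.7874
fm = (0.7874 − 1) / (0.03 − 1) = 0.219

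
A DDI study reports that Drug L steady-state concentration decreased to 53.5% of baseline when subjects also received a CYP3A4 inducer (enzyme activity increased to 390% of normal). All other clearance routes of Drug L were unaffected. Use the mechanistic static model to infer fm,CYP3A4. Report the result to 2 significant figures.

Let x = fm,CYP3A4. Because steady-state concentration ∝ 1/CL, relative clearance rose to 1/0.535 = 1.869.
Only the CYP3A4 route changed, so 1.869 = x·3.9 + (1 − x), giving x = 0.30.

0.30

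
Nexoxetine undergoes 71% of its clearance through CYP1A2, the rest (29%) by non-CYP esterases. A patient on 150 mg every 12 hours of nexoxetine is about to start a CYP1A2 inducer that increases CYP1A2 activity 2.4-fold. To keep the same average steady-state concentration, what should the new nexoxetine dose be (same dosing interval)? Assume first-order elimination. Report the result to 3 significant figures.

299 mg

The CYP1A2 pathway (71% of clearance) is boosted to 2.4× activity: 0.71 × 2.4 = 1.704.
The remaining 29% of clearance is unaffected.
Relative clearance = 1.704 + 0.29 = 1.994.
Css,avg = (dose rate)/CL, so holding Css fixed requires dose ∝ CL: 150 × 1.994 = 299 mg.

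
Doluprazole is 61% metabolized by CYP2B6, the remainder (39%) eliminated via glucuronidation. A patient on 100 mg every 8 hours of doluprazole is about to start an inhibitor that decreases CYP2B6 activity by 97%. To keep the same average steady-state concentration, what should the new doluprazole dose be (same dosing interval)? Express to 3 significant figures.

40.8 mg

The CYP2B6 pathway (61% of clearance) falls to 0.03× activity: 0.61 × 0.03 = 0.0183.
The remaining 39% of clearance is unaffected.
Relative clearance = 0.0183 + 0.39 = 0.4083.
Css,avg = (dose rate)/CL, so holding Css fixed requires dose ∝ CL: 100 × 0.4083 = 40.8 mg.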